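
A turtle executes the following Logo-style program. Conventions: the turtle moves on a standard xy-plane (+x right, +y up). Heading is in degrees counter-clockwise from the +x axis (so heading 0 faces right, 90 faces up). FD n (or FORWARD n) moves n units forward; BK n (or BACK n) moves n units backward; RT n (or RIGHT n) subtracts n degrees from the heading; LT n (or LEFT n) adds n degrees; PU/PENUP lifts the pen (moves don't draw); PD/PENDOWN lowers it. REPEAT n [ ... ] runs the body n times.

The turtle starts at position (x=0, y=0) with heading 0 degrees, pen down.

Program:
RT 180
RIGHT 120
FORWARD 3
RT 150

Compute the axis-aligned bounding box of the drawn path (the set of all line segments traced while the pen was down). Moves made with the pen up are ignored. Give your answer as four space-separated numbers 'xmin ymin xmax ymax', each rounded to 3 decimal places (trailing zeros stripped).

Answer: 0 0 1.5 2.598

Derivation:
Executing turtle program step by step:
Start: pos=(0,0), heading=0, pen down
RT 180: heading 0 -> 180
RT 120: heading 180 -> 60
FD 3: (0,0) -> (1.5,2.598) [heading=60, draw]
RT 150: heading 60 -> 270
Final: pos=(1.5,2.598), heading=270, 1 segment(s) drawn

Segment endpoints: x in {0, 1.5}, y in {0, 2.598}
xmin=0, ymin=0, xmax=1.5, ymax=2.598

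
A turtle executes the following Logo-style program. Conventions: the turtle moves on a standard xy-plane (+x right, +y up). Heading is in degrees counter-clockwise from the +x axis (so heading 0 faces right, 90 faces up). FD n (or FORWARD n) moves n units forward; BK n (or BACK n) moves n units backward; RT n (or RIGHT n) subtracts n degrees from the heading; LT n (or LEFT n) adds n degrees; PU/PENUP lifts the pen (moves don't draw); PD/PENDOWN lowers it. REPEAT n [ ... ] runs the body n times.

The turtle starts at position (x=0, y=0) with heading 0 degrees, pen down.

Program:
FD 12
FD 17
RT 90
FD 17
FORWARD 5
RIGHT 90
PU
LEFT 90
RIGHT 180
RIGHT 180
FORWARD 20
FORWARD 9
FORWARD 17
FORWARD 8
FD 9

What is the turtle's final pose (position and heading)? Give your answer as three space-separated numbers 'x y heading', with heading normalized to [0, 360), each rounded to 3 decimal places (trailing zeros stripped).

Answer: 29 -85 270

Derivation:
Executing turtle program step by step:
Start: pos=(0,0), heading=0, pen down
FD 12: (0,0) -> (12,0) [heading=0, draw]
FD 17: (12,0) -> (29,0) [heading=0, draw]
RT 90: heading 0 -> 270
FD 17: (29,0) -> (29,-17) [heading=270, draw]
FD 5: (29,-17) -> (29,-22) [heading=270, draw]
RT 90: heading 270 -> 180
PU: pen up
LT 90: heading 180 -> 270
RT 180: heading 270 -> 90
RT 180: heading 90 -> 270
FD 20: (29,-22) -> (29,-42) [heading=270, move]
FD 9: (29,-42) -> (29,-51) [heading=270, move]
FD 17: (29,-51) -> (29,-68) [heading=270, move]
FD 8: (29,-68) -> (29,-76) [heading=270, move]
FD 9: (29,-76) -> (29,-85) [heading=270, move]
Final: pos=(29,-85), heading=270, 4 segment(s) drawn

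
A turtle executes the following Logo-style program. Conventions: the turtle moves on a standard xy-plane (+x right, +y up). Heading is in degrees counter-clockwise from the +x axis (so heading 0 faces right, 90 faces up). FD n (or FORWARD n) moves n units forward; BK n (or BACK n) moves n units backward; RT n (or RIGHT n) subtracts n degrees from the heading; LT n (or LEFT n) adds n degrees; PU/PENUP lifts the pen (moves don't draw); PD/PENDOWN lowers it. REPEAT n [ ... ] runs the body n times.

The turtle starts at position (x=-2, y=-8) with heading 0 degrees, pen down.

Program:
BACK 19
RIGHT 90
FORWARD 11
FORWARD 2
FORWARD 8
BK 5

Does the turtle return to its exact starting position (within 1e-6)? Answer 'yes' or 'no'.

Answer: no

Derivation:
Executing turtle program step by step:
Start: pos=(-2,-8), heading=0, pen down
BK 19: (-2,-8) -> (-21,-8) [heading=0, draw]
RT 90: heading 0 -> 270
FD 11: (-21,-8) -> (-21,-19) [heading=270, draw]
FD 2: (-21,-19) -> (-21,-21) [heading=270, draw]
FD 8: (-21,-21) -> (-21,-29) [heading=270, draw]
BK 5: (-21,-29) -> (-21,-24) [heading=270, draw]
Final: pos=(-21,-24), heading=270, 5 segment(s) drawn

Start position: (-2, -8)
Final position: (-21, -24)
Distance = 24.839; >= 1e-6 -> NOT closed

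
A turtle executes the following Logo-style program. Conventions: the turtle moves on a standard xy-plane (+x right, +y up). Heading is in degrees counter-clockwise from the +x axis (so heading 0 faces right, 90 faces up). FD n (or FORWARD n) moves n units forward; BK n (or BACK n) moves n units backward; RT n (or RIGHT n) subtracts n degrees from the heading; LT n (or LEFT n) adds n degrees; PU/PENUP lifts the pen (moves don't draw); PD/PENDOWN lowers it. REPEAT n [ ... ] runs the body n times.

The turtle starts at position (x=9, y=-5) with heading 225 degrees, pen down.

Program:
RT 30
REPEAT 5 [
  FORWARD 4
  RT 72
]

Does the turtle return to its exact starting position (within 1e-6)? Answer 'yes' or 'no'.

Answer: yes

Derivation:
Executing turtle program step by step:
Start: pos=(9,-5), heading=225, pen down
RT 30: heading 225 -> 195
REPEAT 5 [
  -- iteration 1/5 --
  FD 4: (9,-5) -> (5.136,-6.035) [heading=195, draw]
  RT 72: heading 195 -> 123
  -- iteration 2/5 --
  FD 4: (5.136,-6.035) -> (2.958,-2.681) [heading=123, draw]
  RT 72: heading 123 -> 51
  -- iteration 3/5 --
  FD 4: (2.958,-2.681) -> (5.475,0.428) [heading=51, draw]
  RT 72: heading 51 -> 339
  -- iteration 4/5 --
  FD 4: (5.475,0.428) -> (9.209,-1.005) [heading=339, draw]
  RT 72: heading 339 -> 267
  -- iteration 5/5 --
  FD 4: (9.209,-1.005) -> (9,-5) [heading=267, draw]
  RT 72: heading 267 -> 195
]
Final: pos=(9,-5), heading=195, 5 segment(s) drawn

Start position: (9, -5)
Final position: (9, -5)
Distance = 0; < 1e-6 -> CLOSED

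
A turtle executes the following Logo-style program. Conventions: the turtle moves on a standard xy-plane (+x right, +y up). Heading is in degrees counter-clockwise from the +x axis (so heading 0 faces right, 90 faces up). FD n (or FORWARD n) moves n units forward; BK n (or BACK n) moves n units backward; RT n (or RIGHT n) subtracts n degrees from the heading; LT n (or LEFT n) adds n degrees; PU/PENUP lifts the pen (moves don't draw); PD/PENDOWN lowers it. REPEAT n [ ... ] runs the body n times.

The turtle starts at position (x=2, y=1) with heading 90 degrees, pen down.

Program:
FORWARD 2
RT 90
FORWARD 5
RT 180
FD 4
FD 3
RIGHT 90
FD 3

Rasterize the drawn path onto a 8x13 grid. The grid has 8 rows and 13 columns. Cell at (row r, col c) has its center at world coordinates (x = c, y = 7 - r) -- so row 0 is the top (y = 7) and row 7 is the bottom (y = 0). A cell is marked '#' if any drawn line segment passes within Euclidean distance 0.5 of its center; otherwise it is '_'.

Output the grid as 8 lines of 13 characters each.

Answer: _____________
#____________
#____________
#____________
########_____
__#__________
__#__________
_____________

Derivation:
Segment 0: (2,1) -> (2,3)
Segment 1: (2,3) -> (7,3)
Segment 2: (7,3) -> (3,3)
Segment 3: (3,3) -> (0,3)
Segment 4: (0,3) -> (-0,6)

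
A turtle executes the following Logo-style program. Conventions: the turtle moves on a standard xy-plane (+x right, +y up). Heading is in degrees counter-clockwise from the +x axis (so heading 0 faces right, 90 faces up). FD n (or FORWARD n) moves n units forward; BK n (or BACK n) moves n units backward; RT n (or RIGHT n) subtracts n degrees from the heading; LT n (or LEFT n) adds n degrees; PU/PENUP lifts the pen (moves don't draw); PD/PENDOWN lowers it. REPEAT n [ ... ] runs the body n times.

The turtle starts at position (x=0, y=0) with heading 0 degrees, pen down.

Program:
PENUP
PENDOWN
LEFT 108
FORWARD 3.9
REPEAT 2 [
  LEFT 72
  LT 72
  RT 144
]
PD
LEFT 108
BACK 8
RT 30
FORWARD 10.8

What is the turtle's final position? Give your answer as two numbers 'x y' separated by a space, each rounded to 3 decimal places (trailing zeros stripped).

Answer: -5.474 7.282

Derivation:
Executing turtle program step by step:
Start: pos=(0,0), heading=0, pen down
PU: pen up
PD: pen down
LT 108: heading 0 -> 108
FD 3.9: (0,0) -> (-1.205,3.709) [heading=108, draw]
REPEAT 2 [
  -- iteration 1/2 --
  LT 72: heading 108 -> 180
  LT 72: heading 180 -> 252
  RT 144: heading 252 -> 108
  -- iteration 2/2 --
  LT 72: heading 108 -> 180
  LT 72: heading 180 -> 252
  RT 144: heading 252 -> 108
]
PD: pen down
LT 108: heading 108 -> 216
BK 8: (-1.205,3.709) -> (5.267,8.411) [heading=216, draw]
RT 30: heading 216 -> 186
FD 10.8: (5.267,8.411) -> (-5.474,7.282) [heading=186, draw]
Final: pos=(-5.474,7.282), heading=186, 3 segment(s) drawn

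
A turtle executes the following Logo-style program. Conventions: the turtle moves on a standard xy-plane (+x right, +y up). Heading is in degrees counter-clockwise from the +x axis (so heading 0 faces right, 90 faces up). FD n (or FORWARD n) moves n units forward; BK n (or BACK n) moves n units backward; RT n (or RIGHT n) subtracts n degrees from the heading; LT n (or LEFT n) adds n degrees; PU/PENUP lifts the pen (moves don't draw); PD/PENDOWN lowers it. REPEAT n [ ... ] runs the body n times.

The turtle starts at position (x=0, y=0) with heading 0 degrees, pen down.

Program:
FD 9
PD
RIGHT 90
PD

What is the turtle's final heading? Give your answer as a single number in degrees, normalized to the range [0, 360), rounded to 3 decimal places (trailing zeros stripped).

Answer: 270

Derivation:
Executing turtle program step by step:
Start: pos=(0,0), heading=0, pen down
FD 9: (0,0) -> (9,0) [heading=0, draw]
PD: pen down
RT 90: heading 0 -> 270
PD: pen down
Final: pos=(9,0), heading=270, 1 segment(s) drawn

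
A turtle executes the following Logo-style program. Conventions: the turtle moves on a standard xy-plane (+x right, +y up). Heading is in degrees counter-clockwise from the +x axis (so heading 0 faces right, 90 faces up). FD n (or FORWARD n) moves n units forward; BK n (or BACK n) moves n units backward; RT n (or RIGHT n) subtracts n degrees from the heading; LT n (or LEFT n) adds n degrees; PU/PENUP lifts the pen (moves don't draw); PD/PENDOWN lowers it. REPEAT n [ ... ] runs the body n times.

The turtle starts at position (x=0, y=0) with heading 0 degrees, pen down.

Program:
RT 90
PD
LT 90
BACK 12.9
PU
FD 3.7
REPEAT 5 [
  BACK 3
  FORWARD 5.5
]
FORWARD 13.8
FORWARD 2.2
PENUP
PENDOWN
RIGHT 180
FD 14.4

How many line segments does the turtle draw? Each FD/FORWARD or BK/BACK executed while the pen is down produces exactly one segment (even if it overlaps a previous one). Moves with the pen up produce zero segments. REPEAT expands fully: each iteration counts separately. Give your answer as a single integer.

Answer: 2

Derivation:
Executing turtle program step by step:
Start: pos=(0,0), heading=0, pen down
RT 90: heading 0 -> 270
PD: pen down
LT 90: heading 270 -> 0
BK 12.9: (0,0) -> (-12.9,0) [heading=0, draw]
PU: pen up
FD 3.7: (-12.9,0) -> (-9.2,0) [heading=0, move]
REPEAT 5 [
  -- iteration 1/5 --
  BK 3: (-9.2,0) -> (-12.2,0) [heading=0, move]
  FD 5.5: (-12.2,0) -> (-6.7,0) [heading=0, move]
  -- iteration 2/5 --
  BK 3: (-6.7,0) -> (-9.7,0) [heading=0, move]
  FD 5.5: (-9.7,0) -> (-4.2,0) [heading=0, move]
  -- iteration 3/5 --
  BK 3: (-4.2,0) -> (-7.2,0) [heading=0, move]
  FD 5.5: (-7.2,0) -> (-1.7,0) [heading=0, move]
  -- iteration 4/5 --
  BK 3: (-1.7,0) -> (-4.7,0) [heading=0, move]
  FD 5.5: (-4.7,0) -> (0.8,0) [heading=0, move]
  -- iteration 5/5 --
  BK 3: (0.8,0) -> (-2.2,0) [heading=0, move]
  FD 5.5: (-2.2,0) -> (3.3,0) [heading=0, move]
]
FD 13.8: (3.3,0) -> (17.1,0) [heading=0, move]
FD 2.2: (17.1,0) -> (19.3,0) [heading=0, move]
PU: pen up
PD: pen down
RT 180: heading 0 -> 180
FD 14.4: (19.3,0) -> (4.9,0) [heading=180, draw]
Final: pos=(4.9,0), heading=180, 2 segment(s) drawn
Segments drawn: 2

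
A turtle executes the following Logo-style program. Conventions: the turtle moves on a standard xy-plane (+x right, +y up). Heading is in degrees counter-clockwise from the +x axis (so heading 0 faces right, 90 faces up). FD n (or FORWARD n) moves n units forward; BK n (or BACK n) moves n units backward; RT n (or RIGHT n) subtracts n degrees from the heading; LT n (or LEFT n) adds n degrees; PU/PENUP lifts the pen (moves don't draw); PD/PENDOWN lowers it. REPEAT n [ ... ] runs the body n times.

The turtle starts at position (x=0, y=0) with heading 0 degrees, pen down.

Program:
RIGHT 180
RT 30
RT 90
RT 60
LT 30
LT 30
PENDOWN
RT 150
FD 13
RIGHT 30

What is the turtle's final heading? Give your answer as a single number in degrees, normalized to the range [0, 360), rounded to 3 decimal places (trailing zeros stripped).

Answer: 240

Derivation:
Executing turtle program step by step:
Start: pos=(0,0), heading=0, pen down
RT 180: heading 0 -> 180
RT 30: heading 180 -> 150
RT 90: heading 150 -> 60
RT 60: heading 60 -> 0
LT 30: heading 0 -> 30
LT 30: heading 30 -> 60
PD: pen down
RT 150: heading 60 -> 270
FD 13: (0,0) -> (0,-13) [heading=270, draw]
RT 30: heading 270 -> 240
Final: pos=(0,-13), heading=240, 1 segment(s) drawn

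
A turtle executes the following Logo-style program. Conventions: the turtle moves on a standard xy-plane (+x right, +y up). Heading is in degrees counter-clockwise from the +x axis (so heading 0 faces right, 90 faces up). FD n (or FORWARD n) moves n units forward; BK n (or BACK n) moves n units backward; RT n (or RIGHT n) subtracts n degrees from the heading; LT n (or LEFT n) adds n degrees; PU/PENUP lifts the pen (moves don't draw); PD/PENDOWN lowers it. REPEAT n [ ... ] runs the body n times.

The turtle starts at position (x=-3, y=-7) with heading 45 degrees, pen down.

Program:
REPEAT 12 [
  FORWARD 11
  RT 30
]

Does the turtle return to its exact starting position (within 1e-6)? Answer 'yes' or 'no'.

Executing turtle program step by step:
Start: pos=(-3,-7), heading=45, pen down
REPEAT 12 [
  -- iteration 1/12 --
  FD 11: (-3,-7) -> (4.778,0.778) [heading=45, draw]
  RT 30: heading 45 -> 15
  -- iteration 2/12 --
  FD 11: (4.778,0.778) -> (15.403,3.625) [heading=15, draw]
  RT 30: heading 15 -> 345
  -- iteration 3/12 --
  FD 11: (15.403,3.625) -> (26.029,0.778) [heading=345, draw]
  RT 30: heading 345 -> 315
  -- iteration 4/12 --
  FD 11: (26.029,0.778) -> (33.807,-7) [heading=315, draw]
  RT 30: heading 315 -> 285
  -- iteration 5/12 --
  FD 11: (33.807,-7) -> (36.654,-17.625) [heading=285, draw]
  RT 30: heading 285 -> 255
  -- iteration 6/12 --
  FD 11: (36.654,-17.625) -> (33.807,-28.25) [heading=255, draw]
  RT 30: heading 255 -> 225
  -- iteration 7/12 --
  FD 11: (33.807,-28.25) -> (26.029,-36.029) [heading=225, draw]
  RT 30: heading 225 -> 195
  -- iteration 8/12 --
  FD 11: (26.029,-36.029) -> (15.403,-38.876) [heading=195, draw]
  RT 30: heading 195 -> 165
  -- iteration 9/12 --
  FD 11: (15.403,-38.876) -> (4.778,-36.029) [heading=165, draw]
  RT 30: heading 165 -> 135
  -- iteration 10/12 --
  FD 11: (4.778,-36.029) -> (-3,-28.25) [heading=135, draw]
  RT 30: heading 135 -> 105
  -- iteration 11/12 --
  FD 11: (-3,-28.25) -> (-5.847,-17.625) [heading=105, draw]
  RT 30: heading 105 -> 75
  -- iteration 12/12 --
  FD 11: (-5.847,-17.625) -> (-3,-7) [heading=75, draw]
  RT 30: heading 75 -> 45
]
Final: pos=(-3,-7), heading=45, 12 segment(s) drawn

Start position: (-3, -7)
Final position: (-3, -7)
Distance = 0; < 1e-6 -> CLOSED

Answer: yes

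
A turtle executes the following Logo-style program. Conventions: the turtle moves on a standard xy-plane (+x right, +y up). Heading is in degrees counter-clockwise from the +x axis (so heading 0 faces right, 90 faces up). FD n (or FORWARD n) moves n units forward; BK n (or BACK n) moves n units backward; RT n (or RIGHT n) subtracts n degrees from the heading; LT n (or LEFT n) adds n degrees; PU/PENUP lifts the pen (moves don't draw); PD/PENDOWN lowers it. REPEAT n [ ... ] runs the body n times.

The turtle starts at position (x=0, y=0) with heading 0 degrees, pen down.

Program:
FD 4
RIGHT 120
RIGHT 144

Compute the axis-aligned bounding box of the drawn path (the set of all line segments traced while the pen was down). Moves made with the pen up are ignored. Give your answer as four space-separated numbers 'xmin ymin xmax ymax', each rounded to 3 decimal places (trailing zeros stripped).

Executing turtle program step by step:
Start: pos=(0,0), heading=0, pen down
FD 4: (0,0) -> (4,0) [heading=0, draw]
RT 120: heading 0 -> 240
RT 144: heading 240 -> 96
Final: pos=(4,0), heading=96, 1 segment(s) drawn

Segment endpoints: x in {0, 4}, y in {0}
xmin=0, ymin=0, xmax=4, ymax=0

Answer: 0 0 4 0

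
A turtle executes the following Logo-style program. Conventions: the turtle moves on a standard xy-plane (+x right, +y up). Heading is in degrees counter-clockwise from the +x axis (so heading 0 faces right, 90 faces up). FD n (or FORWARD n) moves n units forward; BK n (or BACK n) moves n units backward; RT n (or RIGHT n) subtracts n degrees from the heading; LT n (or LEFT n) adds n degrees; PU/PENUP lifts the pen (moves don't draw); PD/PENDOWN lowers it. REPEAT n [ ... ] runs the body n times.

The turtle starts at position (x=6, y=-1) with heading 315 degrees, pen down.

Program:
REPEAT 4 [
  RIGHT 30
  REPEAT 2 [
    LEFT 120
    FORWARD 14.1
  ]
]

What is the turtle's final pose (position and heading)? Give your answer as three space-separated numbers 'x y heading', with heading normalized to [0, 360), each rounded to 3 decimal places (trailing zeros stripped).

Answer: 12.321 9.948 75

Derivation:
Executing turtle program step by step:
Start: pos=(6,-1), heading=315, pen down
REPEAT 4 [
  -- iteration 1/4 --
  RT 30: heading 315 -> 285
  REPEAT 2 [
    -- iteration 1/2 --
    LT 120: heading 285 -> 45
    FD 14.1: (6,-1) -> (15.97,8.97) [heading=45, draw]
    -- iteration 2/2 --
    LT 120: heading 45 -> 165
    FD 14.1: (15.97,8.97) -> (2.351,12.62) [heading=165, draw]
  ]
  -- iteration 2/4 --
  RT 30: heading 165 -> 135
  REPEAT 2 [
    -- iteration 1/2 --
    LT 120: heading 135 -> 255
    FD 14.1: (2.351,12.62) -> (-1.299,-1) [heading=255, draw]
    -- iteration 2/2 --
    LT 120: heading 255 -> 15
    FD 14.1: (-1.299,-1) -> (12.321,2.649) [heading=15, draw]
  ]
  -- iteration 3/4 --
  RT 30: heading 15 -> 345
  REPEAT 2 [
    -- iteration 1/2 --
    LT 120: heading 345 -> 105
    FD 14.1: (12.321,2.649) -> (8.672,16.269) [heading=105, draw]
    -- iteration 2/2 --
    LT 120: heading 105 -> 225
    FD 14.1: (8.672,16.269) -> (-1.299,6.299) [heading=225, draw]
  ]
  -- iteration 4/4 --
  RT 30: heading 225 -> 195
  REPEAT 2 [
    -- iteration 1/2 --
    LT 120: heading 195 -> 315
    FD 14.1: (-1.299,6.299) -> (8.672,-3.672) [heading=315, draw]
    -- iteration 2/2 --
    LT 120: heading 315 -> 75
    FD 14.1: (8.672,-3.672) -> (12.321,9.948) [heading=75, draw]
  ]
]
Final: pos=(12.321,9.948), heading=75, 8 segment(s) drawn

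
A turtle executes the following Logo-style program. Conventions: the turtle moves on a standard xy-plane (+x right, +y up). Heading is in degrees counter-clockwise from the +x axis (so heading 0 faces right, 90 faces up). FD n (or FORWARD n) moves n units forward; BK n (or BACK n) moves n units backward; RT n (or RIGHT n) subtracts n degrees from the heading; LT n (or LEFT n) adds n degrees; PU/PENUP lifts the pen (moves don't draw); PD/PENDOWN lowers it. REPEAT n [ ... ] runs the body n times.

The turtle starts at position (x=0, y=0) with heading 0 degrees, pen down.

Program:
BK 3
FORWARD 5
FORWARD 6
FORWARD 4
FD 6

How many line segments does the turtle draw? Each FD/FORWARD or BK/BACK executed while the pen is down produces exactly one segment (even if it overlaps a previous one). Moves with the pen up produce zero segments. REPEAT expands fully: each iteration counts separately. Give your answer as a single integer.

Answer: 5

Derivation:
Executing turtle program step by step:
Start: pos=(0,0), heading=0, pen down
BK 3: (0,0) -> (-3,0) [heading=0, draw]
FD 5: (-3,0) -> (2,0) [heading=0, draw]
FD 6: (2,0) -> (8,0) [heading=0, draw]
FD 4: (8,0) -> (12,0) [heading=0, draw]
FD 6: (12,0) -> (18,0) [heading=0, draw]
Final: pos=(18,0), heading=0, 5 segment(s) drawn
Segments drawn: 5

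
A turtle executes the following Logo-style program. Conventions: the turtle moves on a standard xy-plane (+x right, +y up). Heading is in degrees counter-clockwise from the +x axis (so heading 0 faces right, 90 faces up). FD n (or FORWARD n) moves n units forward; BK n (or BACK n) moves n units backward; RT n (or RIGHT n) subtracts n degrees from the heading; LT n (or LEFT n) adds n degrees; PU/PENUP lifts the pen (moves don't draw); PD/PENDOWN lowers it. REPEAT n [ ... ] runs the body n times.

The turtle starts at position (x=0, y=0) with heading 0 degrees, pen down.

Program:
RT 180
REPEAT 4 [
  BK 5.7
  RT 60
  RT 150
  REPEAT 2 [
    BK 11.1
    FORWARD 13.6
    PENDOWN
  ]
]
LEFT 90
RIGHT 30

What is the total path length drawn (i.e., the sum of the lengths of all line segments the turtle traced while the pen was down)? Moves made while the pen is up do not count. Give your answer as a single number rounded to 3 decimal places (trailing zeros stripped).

Answer: 220.4

Derivation:
Executing turtle program step by step:
Start: pos=(0,0), heading=0, pen down
RT 180: heading 0 -> 180
REPEAT 4 [
  -- iteration 1/4 --
  BK 5.7: (0,0) -> (5.7,0) [heading=180, draw]
  RT 60: heading 180 -> 120
  RT 150: heading 120 -> 330
  REPEAT 2 [
    -- iteration 1/2 --
    BK 11.1: (5.7,0) -> (-3.913,5.55) [heading=330, draw]
    FD 13.6: (-3.913,5.55) -> (7.865,-1.25) [heading=330, draw]
    PD: pen down
    -- iteration 2/2 --
    BK 11.1: (7.865,-1.25) -> (-1.748,4.3) [heading=330, draw]
    FD 13.6: (-1.748,4.3) -> (10.03,-2.5) [heading=330, draw]
    PD: pen down
  ]
  -- iteration 2/4 --
  BK 5.7: (10.03,-2.5) -> (5.094,0.35) [heading=330, draw]
  RT 60: heading 330 -> 270
  RT 150: heading 270 -> 120
  REPEAT 2 [
    -- iteration 1/2 --
    BK 11.1: (5.094,0.35) -> (10.644,-9.263) [heading=120, draw]
    FD 13.6: (10.644,-9.263) -> (3.844,2.515) [heading=120, draw]
    PD: pen down
    -- iteration 2/2 --
    BK 11.1: (3.844,2.515) -> (9.394,-7.098) [heading=120, draw]
    FD 13.6: (9.394,-7.098) -> (2.594,4.68) [heading=120, draw]
    PD: pen down
  ]
  -- iteration 3/4 --
  BK 5.7: (2.594,4.68) -> (5.444,-0.256) [heading=120, draw]
  RT 60: heading 120 -> 60
  RT 150: heading 60 -> 270
  REPEAT 2 [
    -- iteration 1/2 --
    BK 11.1: (5.444,-0.256) -> (5.444,10.844) [heading=270, draw]
    FD 13.6: (5.444,10.844) -> (5.444,-2.756) [heading=270, draw]
    PD: pen down
    -- iteration 2/2 --
    BK 11.1: (5.444,-2.756) -> (5.444,8.344) [heading=270, draw]
    FD 13.6: (5.444,8.344) -> (5.444,-5.256) [heading=270, draw]
    PD: pen down
  ]
  -- iteration 4/4 --
  BK 5.7: (5.444,-5.256) -> (5.444,0.444) [heading=270, draw]
  RT 60: heading 270 -> 210
  RT 150: heading 210 -> 60
  REPEAT 2 [
    -- iteration 1/2 --
    BK 11.1: (5.444,0.444) -> (-0.106,-9.169) [heading=60, draw]
    FD 13.6: (-0.106,-9.169) -> (6.694,2.609) [heading=60, draw]
    PD: pen down
    -- iteration 2/2 --
    BK 11.1: (6.694,2.609) -> (1.144,-7.004) [heading=60, draw]
    FD 13.6: (1.144,-7.004) -> (7.944,4.774) [heading=60, draw]
    PD: pen down
  ]
]
LT 90: heading 60 -> 150
RT 30: heading 150 -> 120
Final: pos=(7.944,4.774), heading=120, 20 segment(s) drawn

Segment lengths:
  seg 1: (0,0) -> (5.7,0), length = 5.7
  seg 2: (5.7,0) -> (-3.913,5.55), length = 11.1
  seg 3: (-3.913,5.55) -> (7.865,-1.25), length = 13.6
  seg 4: (7.865,-1.25) -> (-1.748,4.3), length = 11.1
  seg 5: (-1.748,4.3) -> (10.03,-2.5), length = 13.6
  seg 6: (10.03,-2.5) -> (5.094,0.35), length = 5.7
  seg 7: (5.094,0.35) -> (10.644,-9.263), length = 11.1
  seg 8: (10.644,-9.263) -> (3.844,2.515), length = 13.6
  seg 9: (3.844,2.515) -> (9.394,-7.098), length = 11.1
  seg 10: (9.394,-7.098) -> (2.594,4.68), length = 13.6
  seg 11: (2.594,4.68) -> (5.444,-0.256), length = 5.7
  seg 12: (5.444,-0.256) -> (5.444,10.844), length = 11.1
  seg 13: (5.444,10.844) -> (5.444,-2.756), length = 13.6
  seg 14: (5.444,-2.756) -> (5.444,8.344), length = 11.1
  seg 15: (5.444,8.344) -> (5.444,-5.256), length = 13.6
  seg 16: (5.444,-5.256) -> (5.444,0.444), length = 5.7
  seg 17: (5.444,0.444) -> (-0.106,-9.169), length = 11.1
  seg 18: (-0.106,-9.169) -> (6.694,2.609), length = 13.6
  seg 19: (6.694,2.609) -> (1.144,-7.004), length = 11.1
  seg 20: (1.144,-7.004) -> (7.944,4.774), length = 13.6
Total = 220.4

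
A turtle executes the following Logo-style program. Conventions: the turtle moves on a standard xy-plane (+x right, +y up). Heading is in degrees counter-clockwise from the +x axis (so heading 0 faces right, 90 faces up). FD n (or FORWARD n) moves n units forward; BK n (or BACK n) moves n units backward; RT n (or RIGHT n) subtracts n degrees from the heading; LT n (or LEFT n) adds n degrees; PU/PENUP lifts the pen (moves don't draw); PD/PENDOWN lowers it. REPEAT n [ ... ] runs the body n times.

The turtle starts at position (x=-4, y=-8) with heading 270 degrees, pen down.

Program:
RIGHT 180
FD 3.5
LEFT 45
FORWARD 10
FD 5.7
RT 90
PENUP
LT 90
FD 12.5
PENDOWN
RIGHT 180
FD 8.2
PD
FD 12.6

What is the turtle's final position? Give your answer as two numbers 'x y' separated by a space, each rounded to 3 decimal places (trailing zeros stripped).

Executing turtle program step by step:
Start: pos=(-4,-8), heading=270, pen down
RT 180: heading 270 -> 90
FD 3.5: (-4,-8) -> (-4,-4.5) [heading=90, draw]
LT 45: heading 90 -> 135
FD 10: (-4,-4.5) -> (-11.071,2.571) [heading=135, draw]
FD 5.7: (-11.071,2.571) -> (-15.102,6.602) [heading=135, draw]
RT 90: heading 135 -> 45
PU: pen up
LT 90: heading 45 -> 135
FD 12.5: (-15.102,6.602) -> (-23.94,15.44) [heading=135, move]
PD: pen down
RT 180: heading 135 -> 315
FD 8.2: (-23.94,15.44) -> (-18.142,9.642) [heading=315, draw]
PD: pen down
FD 12.6: (-18.142,9.642) -> (-9.233,0.733) [heading=315, draw]
Final: pos=(-9.233,0.733), heading=315, 5 segment(s) drawn

Answer: -9.233 0.733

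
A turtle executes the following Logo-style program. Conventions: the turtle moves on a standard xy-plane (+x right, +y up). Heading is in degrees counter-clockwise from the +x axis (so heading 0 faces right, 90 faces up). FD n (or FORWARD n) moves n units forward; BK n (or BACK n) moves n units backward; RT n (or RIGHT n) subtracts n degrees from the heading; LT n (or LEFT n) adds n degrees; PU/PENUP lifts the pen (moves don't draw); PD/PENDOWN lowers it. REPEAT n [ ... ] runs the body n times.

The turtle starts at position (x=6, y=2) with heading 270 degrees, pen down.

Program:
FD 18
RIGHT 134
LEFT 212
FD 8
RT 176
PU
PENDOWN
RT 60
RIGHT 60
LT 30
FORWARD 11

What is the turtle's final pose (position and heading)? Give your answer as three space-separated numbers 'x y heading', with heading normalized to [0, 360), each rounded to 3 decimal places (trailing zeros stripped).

Executing turtle program step by step:
Start: pos=(6,2), heading=270, pen down
FD 18: (6,2) -> (6,-16) [heading=270, draw]
RT 134: heading 270 -> 136
LT 212: heading 136 -> 348
FD 8: (6,-16) -> (13.825,-17.663) [heading=348, draw]
RT 176: heading 348 -> 172
PU: pen up
PD: pen down
RT 60: heading 172 -> 112
RT 60: heading 112 -> 52
LT 30: heading 52 -> 82
FD 11: (13.825,-17.663) -> (15.356,-6.77) [heading=82, draw]
Final: pos=(15.356,-6.77), heading=82, 3 segment(s) drawn

Answer: 15.356 -6.77 82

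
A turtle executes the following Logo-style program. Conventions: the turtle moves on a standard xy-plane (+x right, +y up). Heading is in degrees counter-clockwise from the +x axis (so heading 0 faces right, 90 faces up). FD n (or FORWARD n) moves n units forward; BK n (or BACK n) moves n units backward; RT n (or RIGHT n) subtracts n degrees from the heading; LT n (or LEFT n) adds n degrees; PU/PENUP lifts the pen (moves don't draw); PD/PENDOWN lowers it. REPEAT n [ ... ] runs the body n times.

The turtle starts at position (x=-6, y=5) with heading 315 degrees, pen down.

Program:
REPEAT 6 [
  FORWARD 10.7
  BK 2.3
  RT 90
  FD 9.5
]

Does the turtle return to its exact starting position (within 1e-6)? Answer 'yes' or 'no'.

Answer: no

Derivation:
Executing turtle program step by step:
Start: pos=(-6,5), heading=315, pen down
REPEAT 6 [
  -- iteration 1/6 --
  FD 10.7: (-6,5) -> (1.566,-2.566) [heading=315, draw]
  BK 2.3: (1.566,-2.566) -> (-0.06,-0.94) [heading=315, draw]
  RT 90: heading 315 -> 225
  FD 9.5: (-0.06,-0.94) -> (-6.778,-7.657) [heading=225, draw]
  -- iteration 2/6 --
  FD 10.7: (-6.778,-7.657) -> (-14.344,-15.223) [heading=225, draw]
  BK 2.3: (-14.344,-15.223) -> (-12.718,-13.597) [heading=225, draw]
  RT 90: heading 225 -> 135
  FD 9.5: (-12.718,-13.597) -> (-19.435,-6.879) [heading=135, draw]
  -- iteration 3/6 --
  FD 10.7: (-19.435,-6.879) -> (-27.001,0.687) [heading=135, draw]
  BK 2.3: (-27.001,0.687) -> (-25.375,-0.94) [heading=135, draw]
  RT 90: heading 135 -> 45
  FD 9.5: (-25.375,-0.94) -> (-18.657,5.778) [heading=45, draw]
  -- iteration 4/6 --
  FD 10.7: (-18.657,5.778) -> (-11.091,13.344) [heading=45, draw]
  BK 2.3: (-11.091,13.344) -> (-12.718,11.718) [heading=45, draw]
  RT 90: heading 45 -> 315
  FD 9.5: (-12.718,11.718) -> (-6,5) [heading=315, draw]
  -- iteration 5/6 --
  FD 10.7: (-6,5) -> (1.566,-2.566) [heading=315, draw]
  BK 2.3: (1.566,-2.566) -> (-0.06,-0.94) [heading=315, draw]
  RT 90: heading 315 -> 225
  FD 9.5: (-0.06,-0.94) -> (-6.778,-7.657) [heading=225, draw]
  -- iteration 6/6 --
  FD 10.7: (-6.778,-7.657) -> (-14.344,-15.223) [heading=225, draw]
  BK 2.3: (-14.344,-15.223) -> (-12.718,-13.597) [heading=225, draw]
  RT 90: heading 225 -> 135
  FD 9.5: (-12.718,-13.597) -> (-19.435,-6.879) [heading=135, draw]
]
Final: pos=(-19.435,-6.879), heading=135, 18 segment(s) drawn

Start position: (-6, 5)
Final position: (-19.435, -6.879)
Distance = 17.934; >= 1e-6 -> NOT closed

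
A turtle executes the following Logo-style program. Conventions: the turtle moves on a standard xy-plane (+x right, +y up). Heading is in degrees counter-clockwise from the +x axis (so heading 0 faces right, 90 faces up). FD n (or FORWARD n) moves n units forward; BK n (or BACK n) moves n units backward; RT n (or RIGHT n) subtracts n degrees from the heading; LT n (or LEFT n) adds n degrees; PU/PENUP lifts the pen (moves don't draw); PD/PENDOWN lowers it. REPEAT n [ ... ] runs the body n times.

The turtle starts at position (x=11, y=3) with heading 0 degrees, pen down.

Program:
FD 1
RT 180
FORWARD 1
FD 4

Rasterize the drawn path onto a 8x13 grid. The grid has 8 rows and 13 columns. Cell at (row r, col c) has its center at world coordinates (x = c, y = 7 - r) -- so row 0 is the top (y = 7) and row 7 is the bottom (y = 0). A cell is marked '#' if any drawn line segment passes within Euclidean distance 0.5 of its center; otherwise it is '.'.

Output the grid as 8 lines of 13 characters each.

Segment 0: (11,3) -> (12,3)
Segment 1: (12,3) -> (11,3)
Segment 2: (11,3) -> (7,3)

Answer: .............
.............
.............
.............
.......######
.............
.............
.............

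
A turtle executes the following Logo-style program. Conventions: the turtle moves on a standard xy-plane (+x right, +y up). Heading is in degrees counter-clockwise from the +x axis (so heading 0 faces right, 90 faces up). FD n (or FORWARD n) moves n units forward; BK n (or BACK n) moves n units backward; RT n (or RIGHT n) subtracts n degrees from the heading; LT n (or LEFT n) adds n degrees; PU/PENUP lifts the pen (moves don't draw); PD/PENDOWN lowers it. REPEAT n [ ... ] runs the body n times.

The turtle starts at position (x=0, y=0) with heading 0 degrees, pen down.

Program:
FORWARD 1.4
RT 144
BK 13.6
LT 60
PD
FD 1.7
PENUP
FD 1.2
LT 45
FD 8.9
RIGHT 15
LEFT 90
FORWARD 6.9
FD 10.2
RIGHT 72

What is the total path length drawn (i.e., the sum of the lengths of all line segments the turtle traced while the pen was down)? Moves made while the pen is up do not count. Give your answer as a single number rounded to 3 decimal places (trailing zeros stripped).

Executing turtle program step by step:
Start: pos=(0,0), heading=0, pen down
FD 1.4: (0,0) -> (1.4,0) [heading=0, draw]
RT 144: heading 0 -> 216
BK 13.6: (1.4,0) -> (12.403,7.994) [heading=216, draw]
LT 60: heading 216 -> 276
PD: pen down
FD 1.7: (12.403,7.994) -> (12.58,6.303) [heading=276, draw]
PU: pen up
FD 1.2: (12.58,6.303) -> (12.706,5.11) [heading=276, move]
LT 45: heading 276 -> 321
FD 8.9: (12.706,5.11) -> (19.622,-0.491) [heading=321, move]
RT 15: heading 321 -> 306
LT 90: heading 306 -> 36
FD 6.9: (19.622,-0.491) -> (25.205,3.565) [heading=36, move]
FD 10.2: (25.205,3.565) -> (33.457,9.56) [heading=36, move]
RT 72: heading 36 -> 324
Final: pos=(33.457,9.56), heading=324, 3 segment(s) drawn

Segment lengths:
  seg 1: (0,0) -> (1.4,0), length = 1.4
  seg 2: (1.4,0) -> (12.403,7.994), length = 13.6
  seg 3: (12.403,7.994) -> (12.58,6.303), length = 1.7
Total = 16.7

Answer: 16.7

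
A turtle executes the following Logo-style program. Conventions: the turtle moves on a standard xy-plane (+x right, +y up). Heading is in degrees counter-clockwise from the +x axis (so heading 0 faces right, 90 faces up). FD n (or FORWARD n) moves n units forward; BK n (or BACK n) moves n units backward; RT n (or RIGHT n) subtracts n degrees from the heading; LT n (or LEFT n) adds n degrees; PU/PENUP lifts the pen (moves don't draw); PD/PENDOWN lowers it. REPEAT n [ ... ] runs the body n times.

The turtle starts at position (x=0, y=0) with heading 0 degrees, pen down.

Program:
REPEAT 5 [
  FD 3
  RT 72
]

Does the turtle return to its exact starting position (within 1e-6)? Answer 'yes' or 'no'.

Answer: yes

Derivation:
Executing turtle program step by step:
Start: pos=(0,0), heading=0, pen down
REPEAT 5 [
  -- iteration 1/5 --
  FD 3: (0,0) -> (3,0) [heading=0, draw]
  RT 72: heading 0 -> 288
  -- iteration 2/5 --
  FD 3: (3,0) -> (3.927,-2.853) [heading=288, draw]
  RT 72: heading 288 -> 216
  -- iteration 3/5 --
  FD 3: (3.927,-2.853) -> (1.5,-4.617) [heading=216, draw]
  RT 72: heading 216 -> 144
  -- iteration 4/5 --
  FD 3: (1.5,-4.617) -> (-0.927,-2.853) [heading=144, draw]
  RT 72: heading 144 -> 72
  -- iteration 5/5 --
  FD 3: (-0.927,-2.853) -> (0,0) [heading=72, draw]
  RT 72: heading 72 -> 0
]
Final: pos=(0,0), heading=0, 5 segment(s) drawn

Start position: (0, 0)
Final position: (0, 0)
Distance = 0; < 1e-6 -> CLOSED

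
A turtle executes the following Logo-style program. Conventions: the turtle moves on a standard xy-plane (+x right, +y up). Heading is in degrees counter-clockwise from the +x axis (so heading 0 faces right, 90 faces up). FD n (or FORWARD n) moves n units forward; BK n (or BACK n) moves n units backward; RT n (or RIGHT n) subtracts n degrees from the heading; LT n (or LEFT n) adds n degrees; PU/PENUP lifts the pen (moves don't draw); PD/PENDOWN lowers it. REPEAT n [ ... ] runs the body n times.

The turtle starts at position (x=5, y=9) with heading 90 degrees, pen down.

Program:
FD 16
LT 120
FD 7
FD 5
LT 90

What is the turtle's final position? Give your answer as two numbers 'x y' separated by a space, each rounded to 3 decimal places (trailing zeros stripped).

Answer: -5.392 19

Derivation:
Executing turtle program step by step:
Start: pos=(5,9), heading=90, pen down
FD 16: (5,9) -> (5,25) [heading=90, draw]
LT 120: heading 90 -> 210
FD 7: (5,25) -> (-1.062,21.5) [heading=210, draw]
FD 5: (-1.062,21.5) -> (-5.392,19) [heading=210, draw]
LT 90: heading 210 -> 300
Final: pos=(-5.392,19), heading=300, 3 segment(s) drawn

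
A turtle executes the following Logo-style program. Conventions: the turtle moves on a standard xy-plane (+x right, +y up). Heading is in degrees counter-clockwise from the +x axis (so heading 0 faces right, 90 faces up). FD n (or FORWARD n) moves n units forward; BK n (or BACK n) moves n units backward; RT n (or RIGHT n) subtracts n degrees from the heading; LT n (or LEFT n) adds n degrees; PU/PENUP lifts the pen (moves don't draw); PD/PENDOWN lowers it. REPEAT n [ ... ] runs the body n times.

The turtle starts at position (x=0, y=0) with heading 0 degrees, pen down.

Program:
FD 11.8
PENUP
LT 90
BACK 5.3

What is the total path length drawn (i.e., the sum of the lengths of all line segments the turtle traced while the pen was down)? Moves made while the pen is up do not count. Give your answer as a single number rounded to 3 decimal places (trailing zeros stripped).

Answer: 11.8

Derivation:
Executing turtle program step by step:
Start: pos=(0,0), heading=0, pen down
FD 11.8: (0,0) -> (11.8,0) [heading=0, draw]
PU: pen up
LT 90: heading 0 -> 90
BK 5.3: (11.8,0) -> (11.8,-5.3) [heading=90, move]
Final: pos=(11.8,-5.3), heading=90, 1 segment(s) drawn

Segment lengths:
  seg 1: (0,0) -> (11.8,0), length = 11.8
Total = 11.8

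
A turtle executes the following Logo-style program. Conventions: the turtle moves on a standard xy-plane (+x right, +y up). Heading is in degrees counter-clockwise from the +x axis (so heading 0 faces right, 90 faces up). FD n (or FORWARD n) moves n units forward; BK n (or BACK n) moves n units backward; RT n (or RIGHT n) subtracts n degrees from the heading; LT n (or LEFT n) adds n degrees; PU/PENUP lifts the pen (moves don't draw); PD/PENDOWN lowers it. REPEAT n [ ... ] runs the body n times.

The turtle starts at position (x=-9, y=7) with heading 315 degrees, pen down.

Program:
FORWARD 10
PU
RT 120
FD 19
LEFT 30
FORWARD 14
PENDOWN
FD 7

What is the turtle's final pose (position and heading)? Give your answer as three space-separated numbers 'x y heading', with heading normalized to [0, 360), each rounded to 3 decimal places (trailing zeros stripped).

Answer: -35.131 -19.838 225

Derivation:
Executing turtle program step by step:
Start: pos=(-9,7), heading=315, pen down
FD 10: (-9,7) -> (-1.929,-0.071) [heading=315, draw]
PU: pen up
RT 120: heading 315 -> 195
FD 19: (-1.929,-0.071) -> (-20.282,-4.989) [heading=195, move]
LT 30: heading 195 -> 225
FD 14: (-20.282,-4.989) -> (-30.181,-14.888) [heading=225, move]
PD: pen down
FD 7: (-30.181,-14.888) -> (-35.131,-19.838) [heading=225, draw]
Final: pos=(-35.131,-19.838), heading=225, 2 segment(s) drawn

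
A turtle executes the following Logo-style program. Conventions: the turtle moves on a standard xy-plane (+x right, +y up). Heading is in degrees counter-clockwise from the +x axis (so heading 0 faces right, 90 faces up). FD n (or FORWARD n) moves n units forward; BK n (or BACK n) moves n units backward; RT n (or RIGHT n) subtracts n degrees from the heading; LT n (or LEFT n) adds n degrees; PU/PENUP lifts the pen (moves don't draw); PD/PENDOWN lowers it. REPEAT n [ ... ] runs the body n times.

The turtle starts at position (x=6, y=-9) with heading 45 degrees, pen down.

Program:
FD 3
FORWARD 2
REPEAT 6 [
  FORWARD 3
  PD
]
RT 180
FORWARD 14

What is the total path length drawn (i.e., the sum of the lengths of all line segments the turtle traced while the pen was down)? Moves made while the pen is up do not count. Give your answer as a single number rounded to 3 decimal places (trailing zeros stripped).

Answer: 37

Derivation:
Executing turtle program step by step:
Start: pos=(6,-9), heading=45, pen down
FD 3: (6,-9) -> (8.121,-6.879) [heading=45, draw]
FD 2: (8.121,-6.879) -> (9.536,-5.464) [heading=45, draw]
REPEAT 6 [
  -- iteration 1/6 --
  FD 3: (9.536,-5.464) -> (11.657,-3.343) [heading=45, draw]
  PD: pen down
  -- iteration 2/6 --
  FD 3: (11.657,-3.343) -> (13.778,-1.222) [heading=45, draw]
  PD: pen down
  -- iteration 3/6 --
  FD 3: (13.778,-1.222) -> (15.899,0.899) [heading=45, draw]
  PD: pen down
  -- iteration 4/6 --
  FD 3: (15.899,0.899) -> (18.021,3.021) [heading=45, draw]
  PD: pen down
  -- iteration 5/6 --
  FD 3: (18.021,3.021) -> (20.142,5.142) [heading=45, draw]
  PD: pen down
  -- iteration 6/6 --
  FD 3: (20.142,5.142) -> (22.263,7.263) [heading=45, draw]
  PD: pen down
]
RT 180: heading 45 -> 225
FD 14: (22.263,7.263) -> (12.364,-2.636) [heading=225, draw]
Final: pos=(12.364,-2.636), heading=225, 9 segment(s) drawn

Segment lengths:
  seg 1: (6,-9) -> (8.121,-6.879), length = 3
  seg 2: (8.121,-6.879) -> (9.536,-5.464), length = 2
  seg 3: (9.536,-5.464) -> (11.657,-3.343), length = 3
  seg 4: (11.657,-3.343) -> (13.778,-1.222), length = 3
  seg 5: (13.778,-1.222) -> (15.899,0.899), length = 3
  seg 6: (15.899,0.899) -> (18.021,3.021), length = 3
  seg 7: (18.021,3.021) -> (20.142,5.142), length = 3
  seg 8: (20.142,5.142) -> (22.263,7.263), length = 3
  seg 9: (22.263,7.263) -> (12.364,-2.636), length = 14
Total = 37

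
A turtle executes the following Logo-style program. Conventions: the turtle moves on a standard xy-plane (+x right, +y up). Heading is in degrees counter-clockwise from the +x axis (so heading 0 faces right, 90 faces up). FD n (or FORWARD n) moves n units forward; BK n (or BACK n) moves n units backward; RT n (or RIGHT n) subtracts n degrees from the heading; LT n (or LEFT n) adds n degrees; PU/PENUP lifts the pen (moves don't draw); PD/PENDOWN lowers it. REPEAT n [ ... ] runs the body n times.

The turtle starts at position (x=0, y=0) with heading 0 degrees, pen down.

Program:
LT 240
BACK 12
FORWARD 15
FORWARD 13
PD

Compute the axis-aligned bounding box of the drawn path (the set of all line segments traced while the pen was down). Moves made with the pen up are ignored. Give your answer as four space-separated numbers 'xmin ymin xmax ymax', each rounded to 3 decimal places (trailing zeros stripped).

Executing turtle program step by step:
Start: pos=(0,0), heading=0, pen down
LT 240: heading 0 -> 240
BK 12: (0,0) -> (6,10.392) [heading=240, draw]
FD 15: (6,10.392) -> (-1.5,-2.598) [heading=240, draw]
FD 13: (-1.5,-2.598) -> (-8,-13.856) [heading=240, draw]
PD: pen down
Final: pos=(-8,-13.856), heading=240, 3 segment(s) drawn

Segment endpoints: x in {-8, -1.5, 0, 6}, y in {-13.856, -2.598, 0, 10.392}
xmin=-8, ymin=-13.856, xmax=6, ymax=10.392

Answer: -8 -13.856 6 10.392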